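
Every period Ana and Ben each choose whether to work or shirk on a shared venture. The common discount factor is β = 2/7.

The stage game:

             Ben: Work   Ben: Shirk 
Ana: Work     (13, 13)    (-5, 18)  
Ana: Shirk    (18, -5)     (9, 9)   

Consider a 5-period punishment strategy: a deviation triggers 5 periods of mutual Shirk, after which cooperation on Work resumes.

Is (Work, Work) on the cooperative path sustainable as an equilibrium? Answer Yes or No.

IC: β+…+β^5 ≥ (18−13)/(13−9) = 5/4.
At β = 2/7: partial sum = 0.3992 < 1.2500. Cooperation not sustainable.

No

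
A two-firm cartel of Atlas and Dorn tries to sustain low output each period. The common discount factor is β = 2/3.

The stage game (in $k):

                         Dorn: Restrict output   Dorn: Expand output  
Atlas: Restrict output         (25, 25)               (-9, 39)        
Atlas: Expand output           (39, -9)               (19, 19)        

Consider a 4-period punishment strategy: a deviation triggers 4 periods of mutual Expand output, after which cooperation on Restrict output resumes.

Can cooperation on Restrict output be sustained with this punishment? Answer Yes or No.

Comparing payoff streams over the 5 periods until play realigns: cooperate → 25(1+β+…+β^4); deviate → 39 + 19(β+…+β^4).
Cooperation is sustained iff (25−19)(β+…+β^4) ≥ 39−25.
β+…+β^4 = 2/3·(1−(2/3)^4)/(1−2/3) = 1.6049, and (39−25)/(25−19) = 2.3333.
1.6049 < 2.3333, so cooperation is not sustainable.

No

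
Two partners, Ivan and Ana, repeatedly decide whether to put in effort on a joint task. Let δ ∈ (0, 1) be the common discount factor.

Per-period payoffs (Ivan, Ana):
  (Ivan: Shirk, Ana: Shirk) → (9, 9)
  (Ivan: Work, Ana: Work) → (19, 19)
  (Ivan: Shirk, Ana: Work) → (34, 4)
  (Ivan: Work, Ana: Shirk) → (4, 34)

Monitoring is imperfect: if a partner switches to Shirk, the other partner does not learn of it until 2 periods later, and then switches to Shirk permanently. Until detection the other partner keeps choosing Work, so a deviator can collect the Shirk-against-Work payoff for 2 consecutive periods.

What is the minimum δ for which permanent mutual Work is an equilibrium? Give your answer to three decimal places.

0.775

The best deviation is to choose Shirk for all 2 undetected periods, earning 34 each, then 9 forever once detected.
Deviation value: 34(1−δ^2)/(1−δ) + 9δ^2/(1−δ); cooperation value: 19/(1−δ).
IC: 19 ≥ 34(1−δ^2) + 9δ^2 = 34 − 25δ^2.
So δ^2 ≥ 15/25 = 3/5, giving δ ≥ (3/5)^(1/2) ≈ 0.775.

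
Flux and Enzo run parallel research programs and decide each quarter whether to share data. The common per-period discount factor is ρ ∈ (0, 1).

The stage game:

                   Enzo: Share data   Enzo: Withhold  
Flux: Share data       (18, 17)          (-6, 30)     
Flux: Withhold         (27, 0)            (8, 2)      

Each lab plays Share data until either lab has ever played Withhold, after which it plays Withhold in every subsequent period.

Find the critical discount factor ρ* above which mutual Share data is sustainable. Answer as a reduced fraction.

9/19

For Flux: deviation gain 27−18 = 9, per-period punishment loss 18−8 = 10. IC gives ρ ≥ 9/19.
For Enzo: gain 13, loss 15 per period, so ρ ≥ 13/28.
The tighter constraint is Flux's, so cooperation needs ρ ≥ 9/19.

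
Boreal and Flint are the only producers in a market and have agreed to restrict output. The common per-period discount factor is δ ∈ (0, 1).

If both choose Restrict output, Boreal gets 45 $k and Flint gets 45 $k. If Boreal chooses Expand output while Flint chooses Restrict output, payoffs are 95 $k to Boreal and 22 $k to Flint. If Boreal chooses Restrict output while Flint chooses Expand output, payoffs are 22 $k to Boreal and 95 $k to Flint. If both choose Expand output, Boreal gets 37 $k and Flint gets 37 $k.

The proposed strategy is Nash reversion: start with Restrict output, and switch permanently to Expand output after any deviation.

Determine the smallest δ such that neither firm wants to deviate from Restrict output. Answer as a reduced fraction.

25/29

45/(1−δ) ≥ 95 + 37δ/(1−δ)
45 ≥ 95 − 58δ
δ ≥ 50/58 = 25/29.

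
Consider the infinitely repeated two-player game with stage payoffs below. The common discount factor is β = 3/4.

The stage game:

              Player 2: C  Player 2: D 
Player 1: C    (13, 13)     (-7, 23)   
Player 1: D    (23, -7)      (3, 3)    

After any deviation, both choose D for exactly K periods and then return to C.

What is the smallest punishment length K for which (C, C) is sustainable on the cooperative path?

2

Need Σ_{k=1}^{K} β^k ≥ (23−13)/(13−3) = 1.0000 at β = 3/4.
At K = 1 the sum is 0.7500 < 1.0000; at K = 2 it is 1.3125 ≥ 1.0000.
So the minimum punishment length is K = 2.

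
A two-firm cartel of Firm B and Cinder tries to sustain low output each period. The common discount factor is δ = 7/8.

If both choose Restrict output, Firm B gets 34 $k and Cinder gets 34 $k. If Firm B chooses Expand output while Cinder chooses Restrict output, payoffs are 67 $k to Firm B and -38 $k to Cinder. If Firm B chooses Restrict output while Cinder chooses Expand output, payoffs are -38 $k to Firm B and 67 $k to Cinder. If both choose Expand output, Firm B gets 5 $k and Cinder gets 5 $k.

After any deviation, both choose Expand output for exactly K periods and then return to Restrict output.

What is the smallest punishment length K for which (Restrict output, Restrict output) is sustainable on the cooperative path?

Need Σ_{k=1}^{K} δ^k ≥ (67−34)/(34−5) = 1.1379 at δ = 7/8.
At K = 1 the sum is 0.8750 < 1.1379; at K = 2 it is 1.6406 ≥ 1.1379.
So the minimum punishment length is K = 2.

2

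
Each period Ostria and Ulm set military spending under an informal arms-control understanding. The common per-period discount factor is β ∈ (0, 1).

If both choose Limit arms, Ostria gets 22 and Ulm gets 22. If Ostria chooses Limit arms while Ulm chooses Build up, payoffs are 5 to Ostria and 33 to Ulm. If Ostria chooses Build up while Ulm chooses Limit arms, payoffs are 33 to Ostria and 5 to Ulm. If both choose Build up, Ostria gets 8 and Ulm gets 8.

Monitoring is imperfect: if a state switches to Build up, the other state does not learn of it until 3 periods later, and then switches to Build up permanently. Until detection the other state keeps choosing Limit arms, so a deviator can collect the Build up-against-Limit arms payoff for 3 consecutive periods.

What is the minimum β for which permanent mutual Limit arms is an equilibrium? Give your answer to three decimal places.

A deviator earns 33 for 3 periods, then 8 forever; cooperating earns 22 forever. Multiplying the IC by (1−β):
22 ≥ 33(1−β^3) + 8β^3, so 25·β^3 ≥ 11 and β^3 ≥ 11/25.
β ≥ (11/25)^(1/3) ≈ 0.761.

0.761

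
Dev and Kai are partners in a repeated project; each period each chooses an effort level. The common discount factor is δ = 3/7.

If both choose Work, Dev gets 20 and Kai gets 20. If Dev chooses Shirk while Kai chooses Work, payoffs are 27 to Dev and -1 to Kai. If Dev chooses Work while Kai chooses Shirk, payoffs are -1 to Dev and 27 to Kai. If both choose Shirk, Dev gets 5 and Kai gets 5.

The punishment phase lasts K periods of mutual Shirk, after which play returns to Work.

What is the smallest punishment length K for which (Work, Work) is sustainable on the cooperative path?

2

No profitable deviation requires (20−5)(δ+…+δ^K) ≥ 27−20, i.e. δ+…+δ^K ≥ 7/15 ≈ 0.4667.
With δ = 3/7, the partial sums are K=1: 0.4286, K=2: 0.6122.
K = 2 is the first length at which the sum reaches 0.4667.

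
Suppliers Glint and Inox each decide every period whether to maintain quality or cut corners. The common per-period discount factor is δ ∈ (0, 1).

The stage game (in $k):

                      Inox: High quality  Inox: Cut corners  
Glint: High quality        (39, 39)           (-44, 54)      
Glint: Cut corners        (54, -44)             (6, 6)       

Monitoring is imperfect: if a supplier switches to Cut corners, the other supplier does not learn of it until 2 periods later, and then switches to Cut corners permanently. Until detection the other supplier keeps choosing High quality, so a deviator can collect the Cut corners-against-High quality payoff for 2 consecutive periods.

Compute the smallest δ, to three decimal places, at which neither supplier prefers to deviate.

The best deviation is to choose Cut corners for all 2 undetected periods, earning 54 each, then 6 forever once detected.
Deviation value: 54(1−δ^2)/(1−δ) + 6δ^2/(1−δ); cooperation value: 39/(1−δ).
IC: 39 ≥ 54(1−δ^2) + 6δ^2 = 54 − 48δ^2.
So δ^2 ≥ 15/48 = 5/16, giving δ ≥ (5/16)^(1/2) ≈ 0.559.

0.559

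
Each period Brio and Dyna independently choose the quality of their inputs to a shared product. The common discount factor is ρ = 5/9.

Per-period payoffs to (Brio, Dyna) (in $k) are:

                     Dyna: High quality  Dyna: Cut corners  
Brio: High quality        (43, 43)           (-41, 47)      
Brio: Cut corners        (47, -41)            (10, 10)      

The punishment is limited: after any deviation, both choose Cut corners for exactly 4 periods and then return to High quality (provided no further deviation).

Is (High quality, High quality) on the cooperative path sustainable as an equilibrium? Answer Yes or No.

Yes

A one-shot deviation gives 47 now, then 10 for 4 periods, then back to 43.
Gain from deviating: (47−43) today; loss: (43−10) in each of the next 4 periods.
No-deviation condition: (43−10)(ρ+…+ρ^4) ≥ 47−43, i.e. ρ+…+ρ^4 ≥ 4/33.
At ρ = 5/9: ρ+…+ρ^4 = 1.1309 ≥ 0.1212.
So cooperation is sustainable.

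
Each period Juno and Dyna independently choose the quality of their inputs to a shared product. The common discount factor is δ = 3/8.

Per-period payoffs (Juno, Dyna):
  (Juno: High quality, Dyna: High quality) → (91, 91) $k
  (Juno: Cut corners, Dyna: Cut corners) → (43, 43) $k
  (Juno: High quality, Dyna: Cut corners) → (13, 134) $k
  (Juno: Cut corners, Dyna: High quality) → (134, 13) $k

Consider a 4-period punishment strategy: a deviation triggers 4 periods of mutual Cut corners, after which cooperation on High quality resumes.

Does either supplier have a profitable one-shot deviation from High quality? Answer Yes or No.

IC: δ+…+δ^4 ≥ (134−91)/(91−43) = 43/48.
At δ = 3/8: partial sum = 0.5881 < 0.8958. Cooperation not sustainable.

Yes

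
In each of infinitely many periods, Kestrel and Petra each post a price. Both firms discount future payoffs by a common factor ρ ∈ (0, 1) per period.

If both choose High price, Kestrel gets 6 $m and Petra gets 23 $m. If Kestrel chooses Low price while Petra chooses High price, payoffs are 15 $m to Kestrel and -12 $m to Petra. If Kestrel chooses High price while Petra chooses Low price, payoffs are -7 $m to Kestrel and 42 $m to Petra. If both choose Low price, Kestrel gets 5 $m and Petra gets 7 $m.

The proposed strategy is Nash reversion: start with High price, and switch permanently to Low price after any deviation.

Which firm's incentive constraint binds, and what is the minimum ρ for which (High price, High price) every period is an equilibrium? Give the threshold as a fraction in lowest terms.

Kestrel; ρ ≥ 9/10

Kestrel's threshold: (15−6)/(15−5) = 9/10.
Petra's threshold: (42−23)/(42−7) = 19/35.
9/10 > 19/35, so Kestrel binds and ρ* = 9/10.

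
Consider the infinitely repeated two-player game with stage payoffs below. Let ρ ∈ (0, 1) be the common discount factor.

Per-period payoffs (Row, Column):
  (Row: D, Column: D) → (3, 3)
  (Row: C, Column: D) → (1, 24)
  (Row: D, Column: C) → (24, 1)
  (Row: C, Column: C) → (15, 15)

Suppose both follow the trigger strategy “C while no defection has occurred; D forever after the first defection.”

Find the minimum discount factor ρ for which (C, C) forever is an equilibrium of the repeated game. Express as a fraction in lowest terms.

3/7

One-period gain from deviating is 24 − 15 = 9. The loss is 15 − 3 = 12 in every subsequent period, with present value 12·ρ/(1−ρ).
Deviation is unprofitable when 12·ρ/(1−ρ) ≥ 9, i.e. ρ/(1−ρ) ≥ 3/4.
Equivalently ρ ≥ 9/(9+12) = 3/7.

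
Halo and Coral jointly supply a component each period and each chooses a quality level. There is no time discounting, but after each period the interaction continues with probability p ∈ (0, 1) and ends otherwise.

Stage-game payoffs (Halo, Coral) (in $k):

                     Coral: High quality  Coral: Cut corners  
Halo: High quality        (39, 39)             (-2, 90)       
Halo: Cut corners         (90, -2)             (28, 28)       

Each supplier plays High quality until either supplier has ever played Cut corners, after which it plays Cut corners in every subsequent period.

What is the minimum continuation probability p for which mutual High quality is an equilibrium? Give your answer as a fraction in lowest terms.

Expected cooperation value is 39 + p·39 + p²·39 + … = 39/(1−p); deviation gives 90 + p·28/(1−p).
39 ≥ 90(1−p) + 28p ⇒ 62p ≥ 51 ⇒ p ≥ 51/62.

51/62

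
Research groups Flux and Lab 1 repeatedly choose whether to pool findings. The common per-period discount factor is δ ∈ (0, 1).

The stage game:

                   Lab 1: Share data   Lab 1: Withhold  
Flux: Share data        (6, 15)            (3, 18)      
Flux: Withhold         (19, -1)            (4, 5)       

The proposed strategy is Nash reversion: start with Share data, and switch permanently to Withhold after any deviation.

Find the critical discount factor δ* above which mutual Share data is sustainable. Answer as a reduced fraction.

13/15

For Flux: deviation gain 19−6 = 13, per-period punishment loss 6−4 = 2. IC gives δ ≥ 13/15.
For Lab 1: gain 3, loss 10 per period, so δ ≥ 3/13.
The tighter constraint is Flux's, so cooperation needs δ ≥ 13/15.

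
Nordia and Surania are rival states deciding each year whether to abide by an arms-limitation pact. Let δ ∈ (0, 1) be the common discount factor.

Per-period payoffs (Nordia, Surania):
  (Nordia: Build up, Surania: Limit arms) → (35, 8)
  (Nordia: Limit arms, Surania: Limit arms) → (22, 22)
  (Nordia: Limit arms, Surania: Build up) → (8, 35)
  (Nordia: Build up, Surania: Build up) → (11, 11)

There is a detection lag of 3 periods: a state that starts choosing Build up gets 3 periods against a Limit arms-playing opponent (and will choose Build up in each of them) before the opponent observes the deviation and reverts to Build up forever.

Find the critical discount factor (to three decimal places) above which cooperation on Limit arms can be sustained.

0.815

Deviating for the 3 undetected periods gains 35−22 = 13 per period over cooperation, then loses 22−11 = 11 per period forever once punishment starts.
Gain: 13(1 + δ + … + δ^2); loss: 11·δ^3/(1−δ).
No profitable deviation ⇔ 13(1−δ^3) ≤ 11·δ^3, i.e. δ^3 ≥ 13/(13+11) = 13/24.
Hence δ ≥ (13/24)^(1/3) ≈ 0.815.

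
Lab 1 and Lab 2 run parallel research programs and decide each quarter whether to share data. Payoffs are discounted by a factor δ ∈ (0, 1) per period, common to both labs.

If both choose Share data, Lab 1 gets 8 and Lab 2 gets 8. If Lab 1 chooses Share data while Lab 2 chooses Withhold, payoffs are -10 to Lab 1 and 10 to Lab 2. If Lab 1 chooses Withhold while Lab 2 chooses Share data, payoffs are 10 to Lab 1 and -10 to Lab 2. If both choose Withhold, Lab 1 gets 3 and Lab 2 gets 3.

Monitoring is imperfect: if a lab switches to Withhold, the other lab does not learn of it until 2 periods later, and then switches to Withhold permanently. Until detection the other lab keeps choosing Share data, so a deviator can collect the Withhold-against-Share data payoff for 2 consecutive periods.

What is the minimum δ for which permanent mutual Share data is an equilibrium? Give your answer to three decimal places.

Deviating for the 2 undetected periods gains 10−8 = 2 per period over cooperation, then loses 8−3 = 5 per period forever once punishment starts.
Gain: 2(1 + δ + … + δ^1); loss: 5·δ^2/(1−δ).
No profitable deviation ⇔ 2(1−δ^2) ≤ 5·δ^2, i.e. δ^2 ≥ 2/(2+5) = 2/7.
Hence δ ≥ (2/7)^(1/2) ≈ 0.535.

0.535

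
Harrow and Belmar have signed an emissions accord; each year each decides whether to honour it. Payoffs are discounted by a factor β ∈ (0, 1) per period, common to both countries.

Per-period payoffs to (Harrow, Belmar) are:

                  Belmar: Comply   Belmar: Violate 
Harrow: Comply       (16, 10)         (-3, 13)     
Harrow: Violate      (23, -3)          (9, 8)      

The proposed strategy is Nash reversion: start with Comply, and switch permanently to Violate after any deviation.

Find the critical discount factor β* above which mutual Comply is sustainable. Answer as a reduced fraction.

3/5

For Harrow: deviation gain 23−16 = 7, per-period punishment loss 16−9 = 7. IC gives β ≥ 7/14 = 1/2.
For Belmar: gain 3, loss 2 per period, so β ≥ 3/5.
The tighter constraint is Belmar's, so cooperation needs β ≥ 3/5.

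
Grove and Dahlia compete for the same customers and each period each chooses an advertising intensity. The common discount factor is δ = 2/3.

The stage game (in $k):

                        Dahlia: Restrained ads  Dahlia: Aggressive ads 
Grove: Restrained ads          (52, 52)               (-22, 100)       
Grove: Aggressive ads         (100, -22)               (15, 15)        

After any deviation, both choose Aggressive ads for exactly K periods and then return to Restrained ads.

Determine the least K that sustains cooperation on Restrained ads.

3

IC: δ(1−δ^K)/(1−δ) ≥ (100−52)/(52−15) = 48/37.
With δ = 2/3: need 1 − δ^K ≥ 48/37·(1−2/3)/(2/3), i.e. δ^K ≤ 0.3514.
Since (2/3)^2 = 0.4444 and (2/3)^3 = 0.2963, the smallest such K is 3.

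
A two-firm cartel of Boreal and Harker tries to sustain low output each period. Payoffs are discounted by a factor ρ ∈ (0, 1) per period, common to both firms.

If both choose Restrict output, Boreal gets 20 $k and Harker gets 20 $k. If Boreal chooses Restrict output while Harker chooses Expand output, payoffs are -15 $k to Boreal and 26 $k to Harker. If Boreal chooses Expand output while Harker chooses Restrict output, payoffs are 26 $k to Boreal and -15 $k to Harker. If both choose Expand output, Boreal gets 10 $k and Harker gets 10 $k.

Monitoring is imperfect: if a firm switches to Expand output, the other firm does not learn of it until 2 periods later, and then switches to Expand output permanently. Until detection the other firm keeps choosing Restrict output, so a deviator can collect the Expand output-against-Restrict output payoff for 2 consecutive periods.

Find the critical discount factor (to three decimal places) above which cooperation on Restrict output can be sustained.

0.612

Deviating for the 2 undetected periods gains 26−20 = 6 per period over cooperation, then loses 20−10 = 10 per period forever once punishment starts.
Gain: 6(1 + ρ + … + ρ^1); loss: 10·ρ^2/(1−ρ).
No profitable deviation ⇔ 6(1−ρ^2) ≤ 10·ρ^2, i.e. ρ^2 ≥ 6/(6+10) = 3/8.
Hence ρ ≥ (3/8)^(1/2) ≈ 0.612.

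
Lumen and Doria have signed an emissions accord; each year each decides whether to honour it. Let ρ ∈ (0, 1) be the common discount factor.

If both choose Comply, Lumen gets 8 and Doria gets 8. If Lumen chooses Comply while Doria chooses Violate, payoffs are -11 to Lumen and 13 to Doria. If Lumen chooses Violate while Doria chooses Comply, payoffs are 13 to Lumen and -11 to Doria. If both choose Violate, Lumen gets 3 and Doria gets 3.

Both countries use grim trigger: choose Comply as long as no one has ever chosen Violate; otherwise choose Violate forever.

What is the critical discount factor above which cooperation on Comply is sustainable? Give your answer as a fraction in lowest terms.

1/2

8/(1−ρ) ≥ 13 + 3ρ/(1−ρ)
8 ≥ 13 − 10ρ
ρ ≥ 5/10 = 1/2.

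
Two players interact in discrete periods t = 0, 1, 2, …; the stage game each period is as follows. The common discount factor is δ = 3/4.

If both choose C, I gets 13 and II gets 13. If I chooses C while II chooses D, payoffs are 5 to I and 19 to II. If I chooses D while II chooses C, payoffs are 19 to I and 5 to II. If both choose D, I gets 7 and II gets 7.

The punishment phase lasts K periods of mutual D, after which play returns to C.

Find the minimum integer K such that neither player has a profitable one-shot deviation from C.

2

Need Σ_{k=1}^{K} δ^k ≥ (19−13)/(13−7) = 1.0000 at δ = 3/4.
At K = 1 the sum is 0.7500 < 1.0000; at K = 2 it is 1.3125 ≥ 1.0000.
So the minimum punishment length is K = 2.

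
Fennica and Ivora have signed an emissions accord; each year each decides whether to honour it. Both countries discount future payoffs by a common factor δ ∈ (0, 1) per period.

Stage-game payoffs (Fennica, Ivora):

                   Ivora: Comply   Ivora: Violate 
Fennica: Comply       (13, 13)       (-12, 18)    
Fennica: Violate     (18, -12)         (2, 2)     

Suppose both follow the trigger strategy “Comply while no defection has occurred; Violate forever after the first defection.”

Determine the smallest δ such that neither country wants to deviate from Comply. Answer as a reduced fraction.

Cooperation forever yields 13 each period: 13/(1−δ).
Deviating yields 18 once, then 2 forever: 18 + 2δ/(1−δ).
No profitable deviation requires 13/(1−δ) ≥ 18 + 2δ/(1−δ).
Multiplying by (1−δ): 13 ≥ 18(1−δ) + 2δ = 18 − 16δ.
So 16δ ≥ 5, i.e. δ ≥ 5/16.

5/16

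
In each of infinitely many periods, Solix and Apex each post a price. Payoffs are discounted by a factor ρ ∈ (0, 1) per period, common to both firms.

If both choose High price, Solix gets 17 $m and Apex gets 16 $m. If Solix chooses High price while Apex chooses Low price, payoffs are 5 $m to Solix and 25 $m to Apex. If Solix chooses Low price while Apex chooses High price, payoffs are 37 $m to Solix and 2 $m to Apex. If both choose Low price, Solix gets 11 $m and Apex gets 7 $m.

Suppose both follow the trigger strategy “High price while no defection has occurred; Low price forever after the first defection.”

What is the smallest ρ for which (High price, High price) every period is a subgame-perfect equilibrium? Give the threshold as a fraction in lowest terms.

Solix: cooperation gives 17 each period; deviation gives 37 once then 11 forever.
  17/(1−ρ) ≥ 37 + 11ρ/(1−ρ) ⇒ ρ ≥ 20/26 = 10/13.
Apex: cooperation gives 16 each period; deviation gives 25 once then 7 forever.
  ρ ≥ 9/18 = 1/2.
Both must hold, so the binding constraint is Solix's: ρ ≥ 10/13.

10/13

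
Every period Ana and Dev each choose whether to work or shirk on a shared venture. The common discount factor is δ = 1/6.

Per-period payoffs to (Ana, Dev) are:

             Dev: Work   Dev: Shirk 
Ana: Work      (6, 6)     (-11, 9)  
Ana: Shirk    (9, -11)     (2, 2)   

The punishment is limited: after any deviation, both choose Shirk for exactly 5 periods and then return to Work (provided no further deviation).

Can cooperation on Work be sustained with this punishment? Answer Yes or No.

No

Comparing payoff streams over the 6 periods until play realigns: cooperate → 6(1+δ+…+δ^5); deviate → 9 + 2(δ+…+δ^5).
Cooperation is sustained iff (6−2)(δ+…+δ^5) ≥ 9−6.
δ+…+δ^5 = 1/6·(1−(1/6)^5)/(1−1/6) = 0.2000, and (9−6)/(6−2) = 0.7500.
0.2000 < 0.7500, so cooperation is not sustainable.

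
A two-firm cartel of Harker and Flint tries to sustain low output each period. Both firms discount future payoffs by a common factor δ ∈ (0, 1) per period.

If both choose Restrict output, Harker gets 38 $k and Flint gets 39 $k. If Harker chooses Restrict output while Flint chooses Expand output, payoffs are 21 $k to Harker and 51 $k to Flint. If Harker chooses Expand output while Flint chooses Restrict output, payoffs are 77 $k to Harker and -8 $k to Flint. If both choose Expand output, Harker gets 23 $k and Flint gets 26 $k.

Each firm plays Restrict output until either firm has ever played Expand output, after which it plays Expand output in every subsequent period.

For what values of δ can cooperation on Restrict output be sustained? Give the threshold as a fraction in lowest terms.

For Harker: deviation gain 77−38 = 39, per-period punishment loss 38−23 = 15. IC gives δ ≥ 39/54 = 13/18.
For Flint: gain 12, loss 13 per period, so δ ≥ 12/25.
The tighter constraint is Harker's, so cooperation needs δ ≥ 13/18.

13/18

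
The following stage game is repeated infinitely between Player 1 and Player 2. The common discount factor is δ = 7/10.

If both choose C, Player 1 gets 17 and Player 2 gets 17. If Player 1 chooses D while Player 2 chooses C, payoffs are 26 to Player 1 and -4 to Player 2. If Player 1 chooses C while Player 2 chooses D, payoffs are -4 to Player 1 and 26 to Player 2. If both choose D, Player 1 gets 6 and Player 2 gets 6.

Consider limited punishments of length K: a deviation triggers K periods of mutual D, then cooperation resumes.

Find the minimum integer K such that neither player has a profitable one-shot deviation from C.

Need Σ_{k=1}^{K} δ^k ≥ (26−17)/(17−6) = 0.8182 at δ = 7/10.
At K = 1 the sum is 0.7000 < 0.8182; at K = 2 it is 1.1900 ≥ 0.8182.
So the minimum punishment length is K = 2.

2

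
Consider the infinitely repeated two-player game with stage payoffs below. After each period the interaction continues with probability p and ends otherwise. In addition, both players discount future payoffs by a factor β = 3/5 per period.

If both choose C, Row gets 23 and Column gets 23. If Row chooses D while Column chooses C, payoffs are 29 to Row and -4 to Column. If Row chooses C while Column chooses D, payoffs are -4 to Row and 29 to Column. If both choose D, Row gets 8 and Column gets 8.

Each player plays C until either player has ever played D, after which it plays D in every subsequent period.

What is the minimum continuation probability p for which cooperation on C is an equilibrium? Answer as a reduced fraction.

With continuation probability p and discount β, the effective per-period discount factor is βp.
Grim-trigger IC: βp ≥ (29−23)/(29−8) = 2/7.
So p ≥ (2/7)/(3/5) = 10/21.

10/21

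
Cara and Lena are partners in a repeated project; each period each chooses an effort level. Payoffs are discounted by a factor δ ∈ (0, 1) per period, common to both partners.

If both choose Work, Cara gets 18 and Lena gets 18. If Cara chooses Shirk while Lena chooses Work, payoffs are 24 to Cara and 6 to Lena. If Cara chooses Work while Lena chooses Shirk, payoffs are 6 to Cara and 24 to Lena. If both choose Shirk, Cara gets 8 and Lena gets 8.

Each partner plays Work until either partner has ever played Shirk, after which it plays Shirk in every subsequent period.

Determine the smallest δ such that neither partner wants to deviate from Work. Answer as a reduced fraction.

3/8

18/(1−δ) ≥ 24 + 8δ/(1−δ)
18 ≥ 24 − 16δ
δ ≥ 6/16 = 3/8.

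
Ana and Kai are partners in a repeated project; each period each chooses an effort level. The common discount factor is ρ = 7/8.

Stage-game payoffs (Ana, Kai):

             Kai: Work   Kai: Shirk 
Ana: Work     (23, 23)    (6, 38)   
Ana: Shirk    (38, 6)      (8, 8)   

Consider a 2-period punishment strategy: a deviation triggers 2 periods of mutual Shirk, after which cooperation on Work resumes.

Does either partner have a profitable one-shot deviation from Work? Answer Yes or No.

No

Comparing payoff streams over the 3 periods until play realigns: cooperate → 23(1+ρ+…+ρ^2); deviate → 38 + 8(ρ+…+ρ^2).
Cooperation is sustained iff (23−8)(ρ+…+ρ^2) ≥ 38−23.
ρ+…+ρ^2 = 7/8·(1−(7/8)^2)/(1−7/8) = 1.6406, and (38−23)/(23−8) = 1.0000.
1.6406 ≥ 1.0000, so cooperation is sustainable.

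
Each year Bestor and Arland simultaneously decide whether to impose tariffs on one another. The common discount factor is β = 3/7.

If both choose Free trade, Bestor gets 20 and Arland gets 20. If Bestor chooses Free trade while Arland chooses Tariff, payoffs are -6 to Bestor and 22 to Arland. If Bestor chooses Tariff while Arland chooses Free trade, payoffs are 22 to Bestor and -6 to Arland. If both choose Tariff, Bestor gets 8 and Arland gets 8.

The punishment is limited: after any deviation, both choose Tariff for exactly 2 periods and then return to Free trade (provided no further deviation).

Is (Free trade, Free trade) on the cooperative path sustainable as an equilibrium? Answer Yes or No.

A one-shot deviation gives 22 now, then 8 for 2 periods, then back to 20.
Gain from deviating: (22−20) today; loss: (20−8) in each of the next 2 periods.
No-deviation condition: (20−8)(β+…+β^2) ≥ 22−20, i.e. β+…+β^2 ≥ 1/6.
At β = 3/7: β+…+β^2 = 0.6122 ≥ 0.1667.
So cooperation is sustainable.

Yes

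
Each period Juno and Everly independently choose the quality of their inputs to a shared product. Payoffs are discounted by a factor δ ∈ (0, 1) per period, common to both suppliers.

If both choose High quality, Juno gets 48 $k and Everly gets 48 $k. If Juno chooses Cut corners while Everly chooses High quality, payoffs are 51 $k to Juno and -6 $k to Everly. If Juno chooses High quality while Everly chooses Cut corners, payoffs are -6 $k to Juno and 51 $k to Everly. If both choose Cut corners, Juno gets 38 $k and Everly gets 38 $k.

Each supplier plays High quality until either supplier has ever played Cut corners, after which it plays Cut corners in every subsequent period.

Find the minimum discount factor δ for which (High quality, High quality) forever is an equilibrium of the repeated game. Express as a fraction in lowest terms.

3/13

Under grim trigger the critical discount factor is (T−C)/(T−P) with T = 51, C = 48, P = 38.
δ* = (51−48)/(51−38) = 3/13.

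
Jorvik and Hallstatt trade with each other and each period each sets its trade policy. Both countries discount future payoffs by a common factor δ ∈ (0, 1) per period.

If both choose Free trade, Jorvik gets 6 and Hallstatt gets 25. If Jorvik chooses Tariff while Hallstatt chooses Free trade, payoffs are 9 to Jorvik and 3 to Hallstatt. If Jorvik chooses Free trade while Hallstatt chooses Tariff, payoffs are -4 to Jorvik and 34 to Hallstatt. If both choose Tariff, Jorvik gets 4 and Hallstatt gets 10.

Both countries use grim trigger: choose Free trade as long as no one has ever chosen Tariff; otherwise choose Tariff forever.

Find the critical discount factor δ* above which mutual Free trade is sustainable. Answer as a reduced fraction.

3/5

Jorvik's threshold: (9−6)/(9−4) = 3/5.
Hallstatt's threshold: (34−25)/(34−10) = 3/8.
3/5 > 3/8, so Jorvik binds and δ* = 3/5.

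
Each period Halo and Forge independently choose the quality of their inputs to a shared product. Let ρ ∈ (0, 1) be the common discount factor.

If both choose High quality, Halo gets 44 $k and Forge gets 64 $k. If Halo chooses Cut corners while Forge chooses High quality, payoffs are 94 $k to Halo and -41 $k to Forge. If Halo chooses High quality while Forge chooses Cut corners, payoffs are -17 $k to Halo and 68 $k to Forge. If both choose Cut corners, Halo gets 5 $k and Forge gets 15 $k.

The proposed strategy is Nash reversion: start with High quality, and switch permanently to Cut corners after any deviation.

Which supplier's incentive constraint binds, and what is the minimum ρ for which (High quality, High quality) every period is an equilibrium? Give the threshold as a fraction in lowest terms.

For Halo: deviation gain 94−44 = 50, per-period punishment loss 44−5 = 39. IC gives ρ ≥ 50/89.
For Forge: gain 4, loss 49 per period, so ρ ≥ 4/53.
The tighter constraint is Halo's, so cooperation needs ρ ≥ 50/89.

Halo; ρ ≥ 50/89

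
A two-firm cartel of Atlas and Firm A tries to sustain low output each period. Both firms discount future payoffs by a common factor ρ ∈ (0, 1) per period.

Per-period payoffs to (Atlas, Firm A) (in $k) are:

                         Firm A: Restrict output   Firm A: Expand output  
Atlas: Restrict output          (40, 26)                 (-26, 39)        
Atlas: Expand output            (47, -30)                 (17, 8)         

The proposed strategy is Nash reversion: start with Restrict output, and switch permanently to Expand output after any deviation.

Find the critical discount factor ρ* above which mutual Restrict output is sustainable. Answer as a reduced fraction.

13/31

Atlas's threshold: (47−40)/(47−17) = 7/30.
Firm A's threshold: (39−26)/(39−8) = 13/31.
7/30 < 13/31, so Firm A binds and ρ* = 13/31.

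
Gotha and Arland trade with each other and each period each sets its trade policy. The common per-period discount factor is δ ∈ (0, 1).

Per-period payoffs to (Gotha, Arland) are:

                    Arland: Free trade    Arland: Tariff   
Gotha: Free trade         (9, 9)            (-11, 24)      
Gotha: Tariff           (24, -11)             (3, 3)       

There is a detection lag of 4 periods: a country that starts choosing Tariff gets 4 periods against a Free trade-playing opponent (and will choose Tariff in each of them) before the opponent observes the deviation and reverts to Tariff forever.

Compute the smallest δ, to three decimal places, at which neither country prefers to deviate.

0.919

Deviating for the 4 undetected periods gains 24−9 = 15 per period over cooperation, then loses 9−3 = 6 per period forever once punishment starts.
Gain: 15(1 + δ + … + δ^3); loss: 6·δ^4/(1−δ).
No profitable deviation ⇔ 15(1−δ^4) ≤ 6·δ^4, i.e. δ^4 ≥ 15/(15+6) = 5/7.
Hence δ ≥ (5/7)^(1/4) ≈ 0.919.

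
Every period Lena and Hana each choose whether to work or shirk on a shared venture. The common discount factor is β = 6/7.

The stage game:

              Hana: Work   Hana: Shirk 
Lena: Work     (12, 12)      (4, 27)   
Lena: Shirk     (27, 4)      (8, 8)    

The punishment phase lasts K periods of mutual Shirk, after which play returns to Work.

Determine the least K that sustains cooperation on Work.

7

IC: β(1−β^K)/(1−β) ≥ (27−12)/(12−8) = 15/4.
With β = 6/7: need 1 − β^K ≥ 15/4·(1−6/7)/(6/7), i.e. β^K ≤ 0.3750.
Since (6/7)^6 = 0.3966 and (6/7)^7 = 0.3399, the smallest such K is 7.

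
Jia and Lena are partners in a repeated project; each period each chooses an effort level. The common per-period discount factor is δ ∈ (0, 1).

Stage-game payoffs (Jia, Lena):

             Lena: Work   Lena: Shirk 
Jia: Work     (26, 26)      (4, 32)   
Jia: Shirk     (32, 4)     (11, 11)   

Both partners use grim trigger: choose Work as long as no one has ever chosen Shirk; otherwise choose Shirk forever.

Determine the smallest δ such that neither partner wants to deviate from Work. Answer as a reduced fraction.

2/7

Cooperation forever yields 26 each period: 26/(1−δ).
Deviating yields 32 once, then 11 forever: 32 + 11δ/(1−δ).
No profitable deviation requires 26/(1−δ) ≥ 32 + 11δ/(1−δ).
Multiplying by (1−δ): 26 ≥ 32(1−δ) + 11δ = 32 − 21δ.
So 21δ ≥ 6, i.e. δ ≥ 6/21 = 2/7.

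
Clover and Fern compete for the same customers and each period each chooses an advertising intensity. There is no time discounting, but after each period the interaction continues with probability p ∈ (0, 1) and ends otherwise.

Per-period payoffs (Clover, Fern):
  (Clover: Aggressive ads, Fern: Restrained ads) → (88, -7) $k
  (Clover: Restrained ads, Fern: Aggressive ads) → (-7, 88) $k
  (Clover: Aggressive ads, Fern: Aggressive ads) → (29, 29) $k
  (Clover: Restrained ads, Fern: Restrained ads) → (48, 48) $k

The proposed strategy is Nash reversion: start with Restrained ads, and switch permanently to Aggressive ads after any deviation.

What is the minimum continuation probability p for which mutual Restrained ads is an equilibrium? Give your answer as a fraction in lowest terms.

Expected cooperation value is 48 + p·48 + p²·48 + … = 48/(1−p); deviation gives 88 + p·29/(1−p).
48 ≥ 88(1−p) + 29p ⇒ 59p ≥ 40 ⇒ p ≥ 40/59.

40/59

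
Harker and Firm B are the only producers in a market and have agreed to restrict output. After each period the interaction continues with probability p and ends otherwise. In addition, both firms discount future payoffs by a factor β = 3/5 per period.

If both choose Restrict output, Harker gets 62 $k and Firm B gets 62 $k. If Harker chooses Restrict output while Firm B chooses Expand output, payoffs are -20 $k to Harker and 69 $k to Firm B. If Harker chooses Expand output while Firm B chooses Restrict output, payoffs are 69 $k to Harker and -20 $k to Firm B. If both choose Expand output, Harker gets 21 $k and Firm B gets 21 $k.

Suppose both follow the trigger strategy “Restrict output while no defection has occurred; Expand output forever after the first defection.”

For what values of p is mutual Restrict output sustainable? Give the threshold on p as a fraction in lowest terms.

With continuation probability p and discount β, the effective per-period discount factor is βp.
Grim-trigger IC: βp ≥ (69−62)/(69−21) = 7/48.
So p ≥ (7/48)/(3/5) = 35/144.

35/144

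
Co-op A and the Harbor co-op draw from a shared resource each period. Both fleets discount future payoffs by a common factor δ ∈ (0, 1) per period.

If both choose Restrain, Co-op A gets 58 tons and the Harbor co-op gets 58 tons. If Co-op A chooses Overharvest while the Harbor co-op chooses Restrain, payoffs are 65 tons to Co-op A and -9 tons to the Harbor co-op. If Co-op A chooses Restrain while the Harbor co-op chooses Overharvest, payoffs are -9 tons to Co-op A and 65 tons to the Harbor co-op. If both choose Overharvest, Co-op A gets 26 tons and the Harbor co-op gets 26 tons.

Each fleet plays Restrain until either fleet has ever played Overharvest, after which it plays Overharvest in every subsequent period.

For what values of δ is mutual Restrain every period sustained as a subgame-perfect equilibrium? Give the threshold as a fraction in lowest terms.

58/(1−δ) ≥ 65 + 26δ/(1−δ)
58 ≥ 65 − 39δ
δ ≥ 7/39.

7/39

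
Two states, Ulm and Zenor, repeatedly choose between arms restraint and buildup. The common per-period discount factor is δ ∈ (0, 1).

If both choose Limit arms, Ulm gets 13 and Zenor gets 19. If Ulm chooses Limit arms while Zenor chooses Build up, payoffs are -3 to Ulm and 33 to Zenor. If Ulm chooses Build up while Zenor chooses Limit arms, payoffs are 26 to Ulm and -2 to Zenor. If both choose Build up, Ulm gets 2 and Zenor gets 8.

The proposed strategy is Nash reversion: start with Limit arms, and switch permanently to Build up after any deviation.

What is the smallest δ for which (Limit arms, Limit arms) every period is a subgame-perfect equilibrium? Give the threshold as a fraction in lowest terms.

14/25

Ulm: cooperation gives 13 each period; deviation gives 26 once then 2 forever.
  13/(1−δ) ≥ 26 + 2δ/(1−δ) ⇒ δ ≥ 13/24.
Zenor: cooperation gives 19 each period; deviation gives 33 once then 8 forever.
  δ ≥ 14/25.
Both must hold, so the binding constraint is Zenor's: δ ≥ 14/25.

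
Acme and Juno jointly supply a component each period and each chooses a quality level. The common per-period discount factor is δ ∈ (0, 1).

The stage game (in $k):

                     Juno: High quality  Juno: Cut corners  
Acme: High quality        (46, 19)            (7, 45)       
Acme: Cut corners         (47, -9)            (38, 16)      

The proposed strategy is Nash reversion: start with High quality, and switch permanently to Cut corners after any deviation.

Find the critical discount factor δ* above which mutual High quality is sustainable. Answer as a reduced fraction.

For Acme: deviation gain 47−46 = 1, per-period punishment loss 46−38 = 8. IC gives δ ≥ 1/9.
For Juno: gain 26, loss 3 per period, so δ ≥ 26/29.
The tighter constraint is Juno's, so cooperation needs δ ≥ 26/29.

26/29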